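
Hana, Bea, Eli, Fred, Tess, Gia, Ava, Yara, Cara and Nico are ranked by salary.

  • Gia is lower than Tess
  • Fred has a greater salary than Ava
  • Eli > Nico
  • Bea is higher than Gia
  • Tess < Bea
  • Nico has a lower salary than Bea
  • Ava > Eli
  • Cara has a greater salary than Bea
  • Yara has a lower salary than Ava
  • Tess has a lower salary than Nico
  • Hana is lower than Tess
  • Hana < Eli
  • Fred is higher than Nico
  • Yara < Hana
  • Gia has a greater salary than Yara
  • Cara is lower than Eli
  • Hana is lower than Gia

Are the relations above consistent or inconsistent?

consistent

The single ordering Yara < Hana < Gia < Tess < Nico < Bea < Cara < Eli < Ava < Fred satisfies every listed relation, so no contradiction arises.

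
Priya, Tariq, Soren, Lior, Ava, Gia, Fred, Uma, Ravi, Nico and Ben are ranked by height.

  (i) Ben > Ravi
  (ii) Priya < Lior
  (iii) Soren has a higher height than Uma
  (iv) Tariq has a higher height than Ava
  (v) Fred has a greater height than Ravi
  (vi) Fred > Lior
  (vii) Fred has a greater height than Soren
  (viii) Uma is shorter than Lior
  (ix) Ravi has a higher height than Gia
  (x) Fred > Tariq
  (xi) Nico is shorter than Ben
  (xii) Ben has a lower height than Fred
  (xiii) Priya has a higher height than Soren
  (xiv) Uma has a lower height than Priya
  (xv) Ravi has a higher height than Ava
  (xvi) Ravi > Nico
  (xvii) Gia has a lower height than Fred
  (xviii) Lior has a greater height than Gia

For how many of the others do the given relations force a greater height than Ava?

4

From Ava the given relations immediately reach Ravi, Tariq.
From those, Ben, Fred — 4 in total.
Nothing else is reachable above Ava; 4 in all.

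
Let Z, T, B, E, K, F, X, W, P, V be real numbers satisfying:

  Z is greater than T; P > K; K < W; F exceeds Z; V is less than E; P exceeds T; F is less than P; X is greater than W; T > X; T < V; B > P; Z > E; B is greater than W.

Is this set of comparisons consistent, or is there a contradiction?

The single ordering K < W < X < T < V < E < Z < F < P < B satisfies every listed relation, so no contradiction arises.

consistent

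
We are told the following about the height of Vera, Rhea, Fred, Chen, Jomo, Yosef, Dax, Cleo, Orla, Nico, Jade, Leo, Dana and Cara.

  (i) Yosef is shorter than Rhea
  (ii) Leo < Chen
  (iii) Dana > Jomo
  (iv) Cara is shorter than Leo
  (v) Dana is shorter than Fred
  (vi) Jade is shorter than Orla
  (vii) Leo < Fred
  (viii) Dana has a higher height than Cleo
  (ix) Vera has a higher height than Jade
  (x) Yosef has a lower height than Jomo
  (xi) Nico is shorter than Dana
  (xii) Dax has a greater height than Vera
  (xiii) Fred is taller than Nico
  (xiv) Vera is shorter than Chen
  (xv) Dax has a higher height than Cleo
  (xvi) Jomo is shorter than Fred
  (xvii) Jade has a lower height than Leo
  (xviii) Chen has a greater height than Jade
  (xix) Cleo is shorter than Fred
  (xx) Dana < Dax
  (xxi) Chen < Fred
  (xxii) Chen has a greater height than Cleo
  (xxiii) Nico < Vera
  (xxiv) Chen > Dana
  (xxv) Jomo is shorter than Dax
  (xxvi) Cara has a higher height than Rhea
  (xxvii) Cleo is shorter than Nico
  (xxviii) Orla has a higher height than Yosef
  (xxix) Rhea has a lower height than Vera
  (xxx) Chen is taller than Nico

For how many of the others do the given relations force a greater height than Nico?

5

The elements the relations force above Nico are Dana, Vera, Dax, Chen, Fred — no chain reaches any other.
That is 5.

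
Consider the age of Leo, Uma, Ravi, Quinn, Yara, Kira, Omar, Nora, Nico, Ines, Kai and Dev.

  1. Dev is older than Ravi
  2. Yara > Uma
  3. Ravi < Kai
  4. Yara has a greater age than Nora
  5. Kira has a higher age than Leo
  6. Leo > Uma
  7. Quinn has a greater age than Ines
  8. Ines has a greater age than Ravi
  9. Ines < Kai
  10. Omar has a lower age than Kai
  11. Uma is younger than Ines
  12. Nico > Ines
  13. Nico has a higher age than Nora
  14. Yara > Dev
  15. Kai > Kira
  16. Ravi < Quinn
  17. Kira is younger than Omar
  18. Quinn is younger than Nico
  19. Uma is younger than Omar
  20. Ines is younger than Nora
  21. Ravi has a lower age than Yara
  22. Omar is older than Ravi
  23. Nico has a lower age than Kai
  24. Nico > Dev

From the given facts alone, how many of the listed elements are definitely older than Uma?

9

The elements the relations force above Uma are Ines, Quinn, Leo, Nora, Nico, Kira, Omar, Kai, Yara — no chain reaches any other.
That is 9.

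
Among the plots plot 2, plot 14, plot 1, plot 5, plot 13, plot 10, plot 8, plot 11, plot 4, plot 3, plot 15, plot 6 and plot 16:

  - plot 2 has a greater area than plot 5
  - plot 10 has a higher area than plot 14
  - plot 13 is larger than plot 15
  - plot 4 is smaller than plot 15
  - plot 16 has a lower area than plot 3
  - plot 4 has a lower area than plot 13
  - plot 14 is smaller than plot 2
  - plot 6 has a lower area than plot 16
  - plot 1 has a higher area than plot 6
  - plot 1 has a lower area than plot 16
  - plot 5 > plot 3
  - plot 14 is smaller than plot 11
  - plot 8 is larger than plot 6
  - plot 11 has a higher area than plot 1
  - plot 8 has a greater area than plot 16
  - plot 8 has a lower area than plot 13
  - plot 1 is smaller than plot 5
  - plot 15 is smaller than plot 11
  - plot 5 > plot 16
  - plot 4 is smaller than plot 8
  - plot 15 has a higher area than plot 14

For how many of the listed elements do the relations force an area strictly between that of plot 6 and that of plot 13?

The relations place plot 6 below plot 13. An element lies strictly between them when it is forced above plot 6 and also forced below plot 13.
Above plot 6: {plot 1, plot 16, plot 3, plot 5, plot 8, plot 11, plot 2}. Below plot 13: {plot 4, plot 14, plot 1, plot 16, plot 15, plot 8}.
Intersection: {plot 1, plot 16, plot 8} — 3.

3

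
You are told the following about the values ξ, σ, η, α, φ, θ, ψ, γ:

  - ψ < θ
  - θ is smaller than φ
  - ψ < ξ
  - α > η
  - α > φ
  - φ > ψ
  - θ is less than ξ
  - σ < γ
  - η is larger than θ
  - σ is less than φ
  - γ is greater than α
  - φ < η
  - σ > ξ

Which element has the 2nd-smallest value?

Piecing the relations together gives one ordering: ψ < θ < ξ < σ < φ < η < α < γ.
The 2nd smallest is θ.

θ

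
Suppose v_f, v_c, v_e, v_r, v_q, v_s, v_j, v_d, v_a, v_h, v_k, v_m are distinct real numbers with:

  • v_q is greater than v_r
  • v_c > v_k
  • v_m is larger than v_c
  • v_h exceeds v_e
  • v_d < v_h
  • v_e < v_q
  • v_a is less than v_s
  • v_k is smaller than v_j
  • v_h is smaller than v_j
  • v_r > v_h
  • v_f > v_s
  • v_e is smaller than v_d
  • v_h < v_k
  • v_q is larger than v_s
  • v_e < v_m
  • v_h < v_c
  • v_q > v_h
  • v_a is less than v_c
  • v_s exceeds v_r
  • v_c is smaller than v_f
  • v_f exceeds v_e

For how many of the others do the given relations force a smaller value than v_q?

6

The elements the relations force below v_q are v_a, v_e, v_d, v_h, v_r, v_s — no chain reaches any other.
That is 6.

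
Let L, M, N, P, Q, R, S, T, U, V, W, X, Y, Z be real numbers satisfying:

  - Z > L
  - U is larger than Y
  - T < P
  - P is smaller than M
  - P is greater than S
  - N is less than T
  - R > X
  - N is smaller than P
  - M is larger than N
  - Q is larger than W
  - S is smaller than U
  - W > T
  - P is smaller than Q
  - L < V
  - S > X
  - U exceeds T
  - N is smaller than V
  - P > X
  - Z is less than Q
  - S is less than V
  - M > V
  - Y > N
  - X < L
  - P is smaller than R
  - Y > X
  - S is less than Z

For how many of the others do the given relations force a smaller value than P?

Directly below P: X, S, N, T.
No other element is forced below P by the given relations, so the count is 4.

4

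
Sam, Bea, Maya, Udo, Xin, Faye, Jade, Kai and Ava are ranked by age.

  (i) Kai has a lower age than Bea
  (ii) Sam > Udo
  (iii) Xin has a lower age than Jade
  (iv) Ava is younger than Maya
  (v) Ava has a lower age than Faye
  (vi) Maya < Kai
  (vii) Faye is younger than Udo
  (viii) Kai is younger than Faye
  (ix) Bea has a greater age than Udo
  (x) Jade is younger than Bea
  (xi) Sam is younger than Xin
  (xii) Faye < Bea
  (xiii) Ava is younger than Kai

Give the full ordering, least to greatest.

Ava < Maya < Kai < Faye < Udo < Sam < Xin < Jade < Bea

The consecutive links are each given: Ava < Maya; Maya < Kai; Kai < Faye; Faye < Udo; Udo < Sam; Sam < Xin; Xin < Jade; Jade < Bea.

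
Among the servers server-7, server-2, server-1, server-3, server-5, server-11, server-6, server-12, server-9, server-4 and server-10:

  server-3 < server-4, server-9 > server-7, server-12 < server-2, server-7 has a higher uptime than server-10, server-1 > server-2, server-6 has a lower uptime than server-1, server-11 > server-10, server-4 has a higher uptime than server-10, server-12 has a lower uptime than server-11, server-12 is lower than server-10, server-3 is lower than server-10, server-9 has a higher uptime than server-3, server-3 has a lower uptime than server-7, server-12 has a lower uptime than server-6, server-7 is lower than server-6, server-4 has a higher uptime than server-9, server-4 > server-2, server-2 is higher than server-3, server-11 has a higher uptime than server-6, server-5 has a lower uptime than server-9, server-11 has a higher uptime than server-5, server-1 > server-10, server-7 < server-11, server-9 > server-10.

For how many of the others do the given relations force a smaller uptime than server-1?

The elements the relations force below server-1 are server-12, server-3, server-10, server-7, server-2, server-6 — no chain reaches any other.
That is 6.

6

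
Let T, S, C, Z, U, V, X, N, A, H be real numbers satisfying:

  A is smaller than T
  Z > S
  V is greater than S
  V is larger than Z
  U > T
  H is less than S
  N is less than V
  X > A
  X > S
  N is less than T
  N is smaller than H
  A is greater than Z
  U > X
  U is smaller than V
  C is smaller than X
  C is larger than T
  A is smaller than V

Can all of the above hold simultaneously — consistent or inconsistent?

The single ordering N < H < S < Z < A < T < C < X < U < V satisfies every listed relation, so no contradiction arises.

consistent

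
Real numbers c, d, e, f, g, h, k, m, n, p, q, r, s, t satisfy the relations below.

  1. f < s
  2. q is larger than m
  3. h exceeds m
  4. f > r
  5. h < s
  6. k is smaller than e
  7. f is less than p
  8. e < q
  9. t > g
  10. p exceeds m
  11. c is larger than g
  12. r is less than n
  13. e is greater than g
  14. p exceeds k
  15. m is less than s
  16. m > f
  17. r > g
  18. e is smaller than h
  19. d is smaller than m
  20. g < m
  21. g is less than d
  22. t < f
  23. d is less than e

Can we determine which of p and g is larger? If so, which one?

The relevant relations are g < t; t < f; f < m; m < p.
Together: g < t < f < m < p.
So p is larger.

p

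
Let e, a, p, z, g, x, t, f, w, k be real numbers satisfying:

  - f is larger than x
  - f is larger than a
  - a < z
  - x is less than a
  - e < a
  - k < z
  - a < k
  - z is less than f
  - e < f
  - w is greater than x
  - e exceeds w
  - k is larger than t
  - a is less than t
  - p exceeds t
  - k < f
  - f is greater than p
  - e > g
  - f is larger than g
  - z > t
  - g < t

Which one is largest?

Chaining downward from f: directly below it, x, g, e, a, k, z, p; then w, t.
That covers every other element, and nothing is given above f, so f is the largest.

f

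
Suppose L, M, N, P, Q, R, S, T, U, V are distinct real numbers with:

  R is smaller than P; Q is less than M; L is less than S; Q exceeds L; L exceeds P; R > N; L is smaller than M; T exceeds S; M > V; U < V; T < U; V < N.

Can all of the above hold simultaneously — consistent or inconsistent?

inconsistent

We have L < S stated directly, yet also S < T < U < V < N < R < P < L by chaining the others — so S < L. Contradiction.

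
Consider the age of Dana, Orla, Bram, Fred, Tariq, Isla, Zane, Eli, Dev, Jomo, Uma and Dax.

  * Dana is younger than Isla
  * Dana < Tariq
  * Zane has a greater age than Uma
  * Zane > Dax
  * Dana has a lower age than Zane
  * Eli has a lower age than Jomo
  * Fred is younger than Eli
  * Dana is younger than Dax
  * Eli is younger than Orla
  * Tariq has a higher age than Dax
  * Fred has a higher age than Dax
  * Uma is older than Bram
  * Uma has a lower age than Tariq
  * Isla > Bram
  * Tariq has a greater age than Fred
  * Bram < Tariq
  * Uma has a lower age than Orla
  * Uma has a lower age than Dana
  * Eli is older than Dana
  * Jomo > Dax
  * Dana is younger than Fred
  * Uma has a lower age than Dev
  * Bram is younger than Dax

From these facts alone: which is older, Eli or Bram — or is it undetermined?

Link the given pairs in sequence: Bram < Uma; Uma < Dana; Dana < Dax; Dax < Fred; Fred < Eli.
Chaining these gives Bram < Uma < Dana < Dax < Fred < Eli.
So Eli is older.

Eli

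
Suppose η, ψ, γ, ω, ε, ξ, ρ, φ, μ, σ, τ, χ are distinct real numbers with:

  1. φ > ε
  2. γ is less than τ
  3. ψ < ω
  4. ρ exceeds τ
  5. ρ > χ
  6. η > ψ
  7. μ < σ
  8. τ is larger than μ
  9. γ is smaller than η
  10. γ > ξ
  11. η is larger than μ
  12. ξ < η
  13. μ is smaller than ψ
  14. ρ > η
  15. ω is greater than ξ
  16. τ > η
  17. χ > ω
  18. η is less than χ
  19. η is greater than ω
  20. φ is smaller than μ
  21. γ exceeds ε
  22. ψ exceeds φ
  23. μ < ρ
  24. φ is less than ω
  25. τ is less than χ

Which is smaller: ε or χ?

ε

ε < φ < μ < ψ < ω < η < τ < χ, by transitivity through φ, μ, ψ, ω, η, τ.
So ε < χ; ε is the smaller of the two.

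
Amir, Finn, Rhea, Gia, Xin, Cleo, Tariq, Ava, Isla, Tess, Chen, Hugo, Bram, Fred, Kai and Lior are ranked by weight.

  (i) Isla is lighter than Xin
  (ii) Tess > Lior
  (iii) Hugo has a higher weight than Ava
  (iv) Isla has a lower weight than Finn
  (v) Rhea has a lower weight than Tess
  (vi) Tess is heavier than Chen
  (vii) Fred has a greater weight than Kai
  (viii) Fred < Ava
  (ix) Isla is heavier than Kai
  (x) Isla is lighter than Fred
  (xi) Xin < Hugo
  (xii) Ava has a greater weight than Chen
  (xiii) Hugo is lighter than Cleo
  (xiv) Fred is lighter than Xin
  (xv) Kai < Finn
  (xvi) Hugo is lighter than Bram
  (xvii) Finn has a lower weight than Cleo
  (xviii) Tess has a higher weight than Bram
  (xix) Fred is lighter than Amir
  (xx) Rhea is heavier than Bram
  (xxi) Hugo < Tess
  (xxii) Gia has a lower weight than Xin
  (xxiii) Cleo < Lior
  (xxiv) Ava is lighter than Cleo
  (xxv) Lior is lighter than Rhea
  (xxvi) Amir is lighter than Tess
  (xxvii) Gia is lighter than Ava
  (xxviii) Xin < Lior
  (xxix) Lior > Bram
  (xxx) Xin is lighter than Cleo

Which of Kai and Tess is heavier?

Chaining the given relations: Kai < Fred < Xin < Hugo < Bram < Lior < Rhea < Tess.
So Kai < Tess; Tess is the heavier of the two.

Tess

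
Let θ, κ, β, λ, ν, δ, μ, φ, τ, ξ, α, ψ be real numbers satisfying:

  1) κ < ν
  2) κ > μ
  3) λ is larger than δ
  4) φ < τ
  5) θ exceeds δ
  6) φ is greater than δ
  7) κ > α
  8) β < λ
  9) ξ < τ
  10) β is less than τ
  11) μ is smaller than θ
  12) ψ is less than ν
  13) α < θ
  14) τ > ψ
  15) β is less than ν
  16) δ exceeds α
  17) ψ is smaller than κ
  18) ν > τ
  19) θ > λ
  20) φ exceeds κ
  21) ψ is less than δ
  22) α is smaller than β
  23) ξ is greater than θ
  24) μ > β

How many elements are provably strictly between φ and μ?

The relations place μ below φ. An element lies strictly between them when it is forced above μ and also forced below φ.
Above μ: {κ, θ, ξ, τ, ν}. Below φ: {α, β, ψ, δ, κ}.
Intersection: {κ} — 1.

1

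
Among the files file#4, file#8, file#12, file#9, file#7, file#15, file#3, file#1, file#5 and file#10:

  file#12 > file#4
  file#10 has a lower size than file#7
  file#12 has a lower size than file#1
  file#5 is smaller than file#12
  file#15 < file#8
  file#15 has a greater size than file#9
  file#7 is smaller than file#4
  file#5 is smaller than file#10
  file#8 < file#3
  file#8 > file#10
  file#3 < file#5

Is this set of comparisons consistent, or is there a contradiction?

inconsistent

Chaining the given relations yields file#8 < file#3 < file#5 < file#10, so file#8 < file#10. But one relation states file#10 < file#8. These cannot both hold.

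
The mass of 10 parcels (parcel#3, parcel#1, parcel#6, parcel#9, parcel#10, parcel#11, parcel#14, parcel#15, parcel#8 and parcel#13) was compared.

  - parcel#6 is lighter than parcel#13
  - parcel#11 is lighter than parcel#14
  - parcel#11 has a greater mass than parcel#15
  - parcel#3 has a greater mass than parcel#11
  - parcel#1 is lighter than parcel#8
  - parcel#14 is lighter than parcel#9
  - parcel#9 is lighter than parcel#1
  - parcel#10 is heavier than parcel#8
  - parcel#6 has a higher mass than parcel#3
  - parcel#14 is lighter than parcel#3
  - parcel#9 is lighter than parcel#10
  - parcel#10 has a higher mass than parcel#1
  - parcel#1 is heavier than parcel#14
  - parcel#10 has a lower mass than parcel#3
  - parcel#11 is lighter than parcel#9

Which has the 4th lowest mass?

The consecutive relations fix a unique order: parcel#15 < parcel#11 < parcel#14 < parcel#9 < parcel#1 < parcel#8 < parcel#10 < parcel#3 < parcel#6 < parcel#13.
Counting 4 from the smallest end gives parcel#9.

parcel#9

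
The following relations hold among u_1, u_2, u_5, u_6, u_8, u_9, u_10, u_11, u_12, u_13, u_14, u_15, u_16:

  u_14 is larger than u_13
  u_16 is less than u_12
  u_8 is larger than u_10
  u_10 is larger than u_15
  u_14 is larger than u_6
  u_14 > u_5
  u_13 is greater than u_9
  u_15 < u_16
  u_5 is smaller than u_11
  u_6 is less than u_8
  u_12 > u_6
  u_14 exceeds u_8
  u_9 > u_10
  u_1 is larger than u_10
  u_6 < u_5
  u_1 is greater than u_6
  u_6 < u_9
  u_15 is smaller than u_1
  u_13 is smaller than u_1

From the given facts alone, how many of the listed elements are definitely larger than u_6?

8

From u_6 the given relations immediately reach u_8, u_5, u_9, u_12, u_1, u_14.
From those, u_13, u_11 — 8 in total.
No other element is forced above u_6 by the given relations, so the count is 8.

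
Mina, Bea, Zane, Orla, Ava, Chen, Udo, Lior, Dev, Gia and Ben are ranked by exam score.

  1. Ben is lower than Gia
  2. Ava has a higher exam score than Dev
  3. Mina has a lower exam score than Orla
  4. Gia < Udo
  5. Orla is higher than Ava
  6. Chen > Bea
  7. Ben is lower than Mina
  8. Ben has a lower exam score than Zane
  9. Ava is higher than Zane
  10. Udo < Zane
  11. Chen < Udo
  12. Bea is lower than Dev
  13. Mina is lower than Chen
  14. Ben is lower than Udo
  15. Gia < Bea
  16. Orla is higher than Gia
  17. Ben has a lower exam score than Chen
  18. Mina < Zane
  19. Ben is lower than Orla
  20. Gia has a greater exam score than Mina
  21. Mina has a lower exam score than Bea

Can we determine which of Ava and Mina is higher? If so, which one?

Ava

Following the relations from Mina: Mina < Gia < Bea < Chen < Udo < Zane < Ava.
So Ava is higher.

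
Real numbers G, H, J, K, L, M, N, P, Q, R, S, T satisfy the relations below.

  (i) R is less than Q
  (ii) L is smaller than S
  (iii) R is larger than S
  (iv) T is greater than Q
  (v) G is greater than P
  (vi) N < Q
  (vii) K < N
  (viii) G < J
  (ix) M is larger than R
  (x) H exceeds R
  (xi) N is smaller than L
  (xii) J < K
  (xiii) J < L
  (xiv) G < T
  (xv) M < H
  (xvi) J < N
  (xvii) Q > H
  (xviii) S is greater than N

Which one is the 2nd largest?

Q

Piecing the relations together gives one ordering: P < G < J < K < N < L < S < R < M < H < Q < T.
Counting 2 from the largest end gives Q.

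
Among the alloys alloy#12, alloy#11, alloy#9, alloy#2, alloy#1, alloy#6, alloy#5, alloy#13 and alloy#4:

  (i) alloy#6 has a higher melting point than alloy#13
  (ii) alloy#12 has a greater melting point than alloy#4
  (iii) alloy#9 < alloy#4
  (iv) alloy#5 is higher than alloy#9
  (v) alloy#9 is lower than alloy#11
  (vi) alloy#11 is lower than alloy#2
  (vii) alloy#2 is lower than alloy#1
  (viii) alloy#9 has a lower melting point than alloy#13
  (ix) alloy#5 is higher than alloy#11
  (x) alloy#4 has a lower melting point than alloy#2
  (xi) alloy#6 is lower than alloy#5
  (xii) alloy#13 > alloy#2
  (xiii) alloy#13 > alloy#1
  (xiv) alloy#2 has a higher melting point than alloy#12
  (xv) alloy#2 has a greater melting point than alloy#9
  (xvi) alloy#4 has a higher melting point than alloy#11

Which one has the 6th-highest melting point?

Chaining the given pairs: alloy#9 < alloy#11 < alloy#4 < alloy#12 < alloy#2 < alloy#1 < alloy#13 < alloy#6 < alloy#5.
The 6th largest is alloy#12.

alloy#12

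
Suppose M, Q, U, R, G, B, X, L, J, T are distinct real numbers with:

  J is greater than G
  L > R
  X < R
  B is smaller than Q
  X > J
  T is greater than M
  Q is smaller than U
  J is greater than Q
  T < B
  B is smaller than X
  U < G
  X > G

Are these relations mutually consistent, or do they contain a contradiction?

consistent

Every relation is compatible with M < T < B < Q < U < G < J < X < R < L; the set is consistent.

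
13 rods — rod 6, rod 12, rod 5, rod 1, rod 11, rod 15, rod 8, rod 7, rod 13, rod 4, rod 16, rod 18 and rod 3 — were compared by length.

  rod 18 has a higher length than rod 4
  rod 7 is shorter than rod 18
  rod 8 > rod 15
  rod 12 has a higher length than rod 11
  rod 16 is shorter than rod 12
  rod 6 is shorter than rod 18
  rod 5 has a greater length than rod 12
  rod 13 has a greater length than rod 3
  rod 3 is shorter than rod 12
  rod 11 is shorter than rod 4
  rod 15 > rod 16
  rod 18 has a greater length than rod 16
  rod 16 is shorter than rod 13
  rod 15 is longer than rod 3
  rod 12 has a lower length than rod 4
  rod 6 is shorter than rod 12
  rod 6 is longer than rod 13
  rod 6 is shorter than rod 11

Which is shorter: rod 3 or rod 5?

rod 3

rod 3 < rod 13 < rod 6 < rod 11 < rod 12 < rod 5, by transitivity through rod 13, rod 6, rod 11, rod 12.
So rod 3 < rod 5; rod 3 is the shorter of the two.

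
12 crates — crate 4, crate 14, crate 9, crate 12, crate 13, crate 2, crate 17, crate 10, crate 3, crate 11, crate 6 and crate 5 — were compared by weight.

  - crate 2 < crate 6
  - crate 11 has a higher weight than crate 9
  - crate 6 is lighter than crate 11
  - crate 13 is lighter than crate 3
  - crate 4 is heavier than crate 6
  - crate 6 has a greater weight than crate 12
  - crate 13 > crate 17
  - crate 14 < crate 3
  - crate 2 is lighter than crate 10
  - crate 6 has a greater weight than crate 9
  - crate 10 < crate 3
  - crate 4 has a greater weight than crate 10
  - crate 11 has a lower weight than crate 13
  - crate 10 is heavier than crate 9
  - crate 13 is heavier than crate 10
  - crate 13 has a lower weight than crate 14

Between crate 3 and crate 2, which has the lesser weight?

crate 2

crate 2 < crate 6 and crate 6 < crate 11 give crate 2 < crate 11.
Then crate 11 < crate 13 extends the chain to crate 13.
With crate 13 < crate 14: crate 2 < crate 6 < crate 11 < crate 13 < crate 14.
With crate 14 < crate 3: crate 2 < crate 6 < crate 11 < crate 13 < crate 14 < crate 3.
So crate 2 < crate 3; crate 2 is the lighter of the two.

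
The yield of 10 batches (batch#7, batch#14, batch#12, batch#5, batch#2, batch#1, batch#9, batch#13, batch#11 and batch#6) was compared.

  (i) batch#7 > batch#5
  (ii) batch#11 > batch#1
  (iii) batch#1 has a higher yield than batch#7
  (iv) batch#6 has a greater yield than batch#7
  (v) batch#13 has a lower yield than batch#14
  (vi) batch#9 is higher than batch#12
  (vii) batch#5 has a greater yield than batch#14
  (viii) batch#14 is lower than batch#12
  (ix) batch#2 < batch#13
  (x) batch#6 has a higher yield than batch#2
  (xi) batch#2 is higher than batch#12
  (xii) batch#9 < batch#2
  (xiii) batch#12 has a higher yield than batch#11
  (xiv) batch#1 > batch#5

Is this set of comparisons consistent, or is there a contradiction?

Chaining the given relations yields batch#13 < batch#14 < batch#5 < batch#7 < batch#1 < batch#11 < batch#12 < batch#9 < batch#2, so batch#13 < batch#2. But one relation states batch#2 < batch#13. These cannot both hold.

inconsistent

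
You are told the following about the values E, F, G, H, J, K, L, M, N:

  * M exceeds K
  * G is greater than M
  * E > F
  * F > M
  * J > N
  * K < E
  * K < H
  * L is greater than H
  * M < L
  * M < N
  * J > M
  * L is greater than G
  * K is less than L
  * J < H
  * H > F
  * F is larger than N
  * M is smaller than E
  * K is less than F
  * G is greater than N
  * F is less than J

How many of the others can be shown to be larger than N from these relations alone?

From N the given relations immediately reach F, J, G.
From those, H, E, L — 6 in total.
Nothing else is reachable above N; 6 in all.

6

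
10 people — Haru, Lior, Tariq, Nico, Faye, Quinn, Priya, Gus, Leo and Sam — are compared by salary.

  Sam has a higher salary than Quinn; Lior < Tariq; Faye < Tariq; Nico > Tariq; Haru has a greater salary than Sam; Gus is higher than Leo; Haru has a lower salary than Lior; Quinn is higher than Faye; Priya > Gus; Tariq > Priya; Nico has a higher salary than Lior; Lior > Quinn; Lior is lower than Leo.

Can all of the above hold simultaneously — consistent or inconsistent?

Every relation is compatible with Faye < Quinn < Sam < Haru < Lior < Leo < Gus < Priya < Tariq < Nico; the set is consistent.

consistent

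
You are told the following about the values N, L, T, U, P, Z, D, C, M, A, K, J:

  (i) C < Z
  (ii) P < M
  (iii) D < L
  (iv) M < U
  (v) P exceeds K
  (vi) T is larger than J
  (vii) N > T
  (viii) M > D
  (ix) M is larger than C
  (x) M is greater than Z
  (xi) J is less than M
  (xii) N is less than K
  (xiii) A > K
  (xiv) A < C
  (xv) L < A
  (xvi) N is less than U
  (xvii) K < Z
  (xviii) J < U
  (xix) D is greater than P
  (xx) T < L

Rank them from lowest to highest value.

J < T < N < K < P < D < L < A < C < Z < M < U

Nothing is placed below J, so it is least; from there J < T; T < N; N < K; K < P; P < D; D < L; L < A; A < C; C < Z; Z < M; M < U, each given directly.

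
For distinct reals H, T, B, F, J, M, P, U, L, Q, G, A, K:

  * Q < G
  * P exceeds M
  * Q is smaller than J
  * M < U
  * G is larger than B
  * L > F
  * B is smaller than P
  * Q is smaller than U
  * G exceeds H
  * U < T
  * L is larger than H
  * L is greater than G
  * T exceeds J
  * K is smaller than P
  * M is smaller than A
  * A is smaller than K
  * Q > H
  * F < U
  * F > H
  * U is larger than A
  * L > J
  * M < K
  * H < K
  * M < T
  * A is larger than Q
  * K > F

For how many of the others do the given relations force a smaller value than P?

7

From P the given relations immediately reach M, K, B.
From those, H, F, A — 6 in total.
From those, Q — 7 in total.
No other element is forced below P by the given relations, so the count is 7.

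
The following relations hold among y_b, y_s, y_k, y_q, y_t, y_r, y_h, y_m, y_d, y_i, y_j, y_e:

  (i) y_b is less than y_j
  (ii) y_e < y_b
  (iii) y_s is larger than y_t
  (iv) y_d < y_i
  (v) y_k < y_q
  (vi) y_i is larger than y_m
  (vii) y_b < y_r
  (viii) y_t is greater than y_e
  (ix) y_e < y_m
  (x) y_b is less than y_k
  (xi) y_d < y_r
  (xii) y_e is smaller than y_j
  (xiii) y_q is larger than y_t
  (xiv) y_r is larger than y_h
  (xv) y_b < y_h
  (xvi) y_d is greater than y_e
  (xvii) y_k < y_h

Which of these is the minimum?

y_d is not least since y_e < y_d; y_b is not least since y_e < y_b; y_k is not least since y_b < y_k; y_h is not least since y_b < y_h; y_j is not least since y_e < y_j; y_r is not least since y_h < y_r; y_t is not least since y_e < y_t; y_q is not least since y_k < y_q; y_s is not least since y_t < y_s; y_m is not least since y_e < y_m; y_i is not least since y_m < y_i.
Only y_e has nothing below it, so y_e is the minimum.

y_e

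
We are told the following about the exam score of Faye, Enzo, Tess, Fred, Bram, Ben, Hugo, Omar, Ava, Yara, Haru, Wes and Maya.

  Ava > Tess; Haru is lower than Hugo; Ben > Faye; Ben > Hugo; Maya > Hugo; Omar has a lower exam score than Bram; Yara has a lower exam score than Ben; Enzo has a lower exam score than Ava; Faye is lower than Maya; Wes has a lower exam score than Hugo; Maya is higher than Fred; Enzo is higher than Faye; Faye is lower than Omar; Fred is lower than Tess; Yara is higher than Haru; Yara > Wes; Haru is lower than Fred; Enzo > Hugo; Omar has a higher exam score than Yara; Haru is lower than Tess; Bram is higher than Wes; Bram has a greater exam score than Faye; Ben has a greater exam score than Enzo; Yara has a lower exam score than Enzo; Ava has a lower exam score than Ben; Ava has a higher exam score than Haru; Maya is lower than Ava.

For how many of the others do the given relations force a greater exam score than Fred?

4

The elements the relations force above Fred are Tess, Maya, Ava, Ben — no chain reaches any other.
That is 4.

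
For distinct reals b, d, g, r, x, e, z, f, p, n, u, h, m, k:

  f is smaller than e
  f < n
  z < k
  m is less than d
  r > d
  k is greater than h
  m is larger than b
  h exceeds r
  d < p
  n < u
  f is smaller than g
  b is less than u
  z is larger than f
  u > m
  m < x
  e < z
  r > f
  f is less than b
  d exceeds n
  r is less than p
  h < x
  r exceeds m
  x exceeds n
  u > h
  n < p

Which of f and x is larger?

x

f < b and b < m give f < m.
With m < d: f < b < m < d.
With d < r: f < b < m < d < r.
Then r < h extends the chain to h.
With h < x: f < b < m < d < r < h < x.
So f < x; x is the larger of the two.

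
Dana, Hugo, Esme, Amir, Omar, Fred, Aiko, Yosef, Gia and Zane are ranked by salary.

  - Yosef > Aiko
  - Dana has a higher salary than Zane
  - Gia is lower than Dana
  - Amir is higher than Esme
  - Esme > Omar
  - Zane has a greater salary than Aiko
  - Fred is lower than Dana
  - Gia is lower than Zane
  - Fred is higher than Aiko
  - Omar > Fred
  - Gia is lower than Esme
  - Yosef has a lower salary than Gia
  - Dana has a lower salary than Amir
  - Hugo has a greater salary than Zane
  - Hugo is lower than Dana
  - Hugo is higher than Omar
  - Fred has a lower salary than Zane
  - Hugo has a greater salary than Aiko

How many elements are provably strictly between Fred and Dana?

The relations place Fred below Dana. An element lies strictly between them when it is forced above Fred and also forced below Dana.
Above Fred: {Omar, Zane, Hugo, Esme, Amir}. Below Dana: {Aiko, Yosef, Omar, Gia, Zane, Hugo}.
Intersection: {Omar, Zane, Hugo} — 3.

3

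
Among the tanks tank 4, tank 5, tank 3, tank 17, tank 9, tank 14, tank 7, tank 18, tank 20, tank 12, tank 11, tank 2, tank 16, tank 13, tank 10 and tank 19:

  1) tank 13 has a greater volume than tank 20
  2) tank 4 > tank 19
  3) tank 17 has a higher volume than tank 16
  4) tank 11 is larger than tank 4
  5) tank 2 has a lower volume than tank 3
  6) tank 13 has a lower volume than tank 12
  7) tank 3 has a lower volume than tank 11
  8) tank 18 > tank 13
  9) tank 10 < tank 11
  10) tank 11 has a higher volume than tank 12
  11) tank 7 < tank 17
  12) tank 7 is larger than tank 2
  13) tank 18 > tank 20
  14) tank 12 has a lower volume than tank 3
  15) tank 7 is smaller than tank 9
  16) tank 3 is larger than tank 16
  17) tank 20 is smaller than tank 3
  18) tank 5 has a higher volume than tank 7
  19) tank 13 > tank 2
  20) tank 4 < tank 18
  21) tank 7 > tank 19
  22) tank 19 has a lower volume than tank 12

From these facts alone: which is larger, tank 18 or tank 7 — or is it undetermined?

undetermined

Following every chain through tank 7: above tank 7 we get tank 5, tank 9, tank 17; below tank 7 we get tank 2, tank 19.
tank 18 is not reached, and no chain runs the other way from tank 18 to tank 7.
So the given relations leave the order of tank 7 and tank 18 undetermined.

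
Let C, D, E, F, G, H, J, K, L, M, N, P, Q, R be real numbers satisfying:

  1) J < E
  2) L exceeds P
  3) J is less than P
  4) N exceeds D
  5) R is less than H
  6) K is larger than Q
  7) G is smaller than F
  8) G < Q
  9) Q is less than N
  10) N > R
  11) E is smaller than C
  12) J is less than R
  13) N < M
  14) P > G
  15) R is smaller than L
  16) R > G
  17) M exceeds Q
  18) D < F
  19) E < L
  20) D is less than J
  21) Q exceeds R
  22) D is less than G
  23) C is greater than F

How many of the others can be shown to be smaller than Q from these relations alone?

4

Directly below Q: G, R.
One step further: D, J (4 so far).
No other element is forced below Q by the given relations, so the count is 4.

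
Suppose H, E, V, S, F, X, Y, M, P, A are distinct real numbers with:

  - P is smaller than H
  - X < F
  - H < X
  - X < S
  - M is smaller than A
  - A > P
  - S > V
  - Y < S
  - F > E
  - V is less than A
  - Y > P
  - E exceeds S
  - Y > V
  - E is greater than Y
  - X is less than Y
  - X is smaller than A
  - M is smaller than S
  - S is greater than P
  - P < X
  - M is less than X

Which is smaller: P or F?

Chaining the given relations: P < H < X < Y < E < F.
So P < F; P is the smaller of the two.

P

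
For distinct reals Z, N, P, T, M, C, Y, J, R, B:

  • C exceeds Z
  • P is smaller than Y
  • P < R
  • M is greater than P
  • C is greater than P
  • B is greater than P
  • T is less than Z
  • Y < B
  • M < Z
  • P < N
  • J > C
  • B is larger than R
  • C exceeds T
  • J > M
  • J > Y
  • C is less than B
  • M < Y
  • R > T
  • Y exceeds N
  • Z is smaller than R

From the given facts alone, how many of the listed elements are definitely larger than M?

6

Directly above M: Z, Y, J.
One step further: C, R, B (6 so far).
Nothing else is reachable above M; 6 in all.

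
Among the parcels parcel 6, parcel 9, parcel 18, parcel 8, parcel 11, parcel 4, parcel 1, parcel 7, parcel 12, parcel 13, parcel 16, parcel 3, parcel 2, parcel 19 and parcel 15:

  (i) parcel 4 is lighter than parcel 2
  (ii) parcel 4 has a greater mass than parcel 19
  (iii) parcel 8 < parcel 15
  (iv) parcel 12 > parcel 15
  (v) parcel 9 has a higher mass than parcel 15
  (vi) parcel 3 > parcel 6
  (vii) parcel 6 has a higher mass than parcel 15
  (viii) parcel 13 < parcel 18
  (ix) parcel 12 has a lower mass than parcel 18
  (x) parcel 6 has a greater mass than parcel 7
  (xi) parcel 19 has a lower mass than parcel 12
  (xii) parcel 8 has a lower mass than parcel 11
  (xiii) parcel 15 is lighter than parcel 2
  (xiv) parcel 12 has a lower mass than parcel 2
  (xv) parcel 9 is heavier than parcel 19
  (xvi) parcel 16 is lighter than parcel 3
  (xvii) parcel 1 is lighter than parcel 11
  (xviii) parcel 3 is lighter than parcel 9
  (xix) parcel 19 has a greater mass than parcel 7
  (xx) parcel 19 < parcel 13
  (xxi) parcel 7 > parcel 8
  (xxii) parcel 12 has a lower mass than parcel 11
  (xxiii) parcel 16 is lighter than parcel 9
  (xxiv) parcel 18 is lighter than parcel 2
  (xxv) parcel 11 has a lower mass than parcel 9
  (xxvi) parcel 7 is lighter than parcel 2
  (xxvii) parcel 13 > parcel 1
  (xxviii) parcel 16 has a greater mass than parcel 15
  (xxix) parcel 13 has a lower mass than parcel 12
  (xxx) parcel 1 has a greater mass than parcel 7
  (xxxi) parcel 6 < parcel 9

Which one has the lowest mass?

parcel 8

Chaining upward from parcel 8: directly above it, parcel 7, parcel 15, parcel 11; then parcel 19, parcel 1, parcel 12, parcel 6, parcel 16, parcel 2, parcel 9; then parcel 4, parcel 13, parcel 18, parcel 3.
That covers every other element, and nothing is given below parcel 8, so parcel 8 is the lowest mass.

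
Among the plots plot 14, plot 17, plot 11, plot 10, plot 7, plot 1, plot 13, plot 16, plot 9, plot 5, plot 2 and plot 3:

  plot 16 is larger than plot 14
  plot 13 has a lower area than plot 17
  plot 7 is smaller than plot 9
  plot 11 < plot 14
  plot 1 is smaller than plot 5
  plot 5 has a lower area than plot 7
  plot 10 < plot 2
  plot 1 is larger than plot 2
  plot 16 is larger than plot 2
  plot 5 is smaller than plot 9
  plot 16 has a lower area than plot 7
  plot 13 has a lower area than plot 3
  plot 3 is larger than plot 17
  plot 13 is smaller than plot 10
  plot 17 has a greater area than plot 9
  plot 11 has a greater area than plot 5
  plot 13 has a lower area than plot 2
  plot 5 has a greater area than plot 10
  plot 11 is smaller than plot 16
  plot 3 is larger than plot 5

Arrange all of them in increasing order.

plot 13 < plot 10 < plot 2 < plot 1 < plot 5 < plot 11 < plot 14 < plot 16 < plot 7 < plot 9 < plot 17 < plot 3

The consecutive links are each given: plot 13 < plot 10; plot 10 < plot 2; plot 2 < plot 1; plot 1 < plot 5; plot 5 < plot 11; plot 11 < plot 14; plot 14 < plot 16; plot 16 < plot 7; plot 7 < plot 9; plot 9 < plot 17; plot 17 < plot 3.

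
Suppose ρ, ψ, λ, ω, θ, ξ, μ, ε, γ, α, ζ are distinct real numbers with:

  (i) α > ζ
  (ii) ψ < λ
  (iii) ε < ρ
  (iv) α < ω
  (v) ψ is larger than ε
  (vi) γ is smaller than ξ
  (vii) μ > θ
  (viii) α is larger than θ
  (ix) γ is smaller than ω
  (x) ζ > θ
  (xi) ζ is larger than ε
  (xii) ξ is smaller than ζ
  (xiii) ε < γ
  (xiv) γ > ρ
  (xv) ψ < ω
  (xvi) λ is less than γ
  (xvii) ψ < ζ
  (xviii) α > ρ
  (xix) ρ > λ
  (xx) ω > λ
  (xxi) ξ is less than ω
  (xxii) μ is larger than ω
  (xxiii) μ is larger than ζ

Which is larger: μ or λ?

μ

Link the given pairs in sequence: λ < ρ; ρ < γ; γ < ξ; ξ < ζ; ζ < α; α < ω; ω < μ.
Chaining these gives λ < ρ < γ < ξ < ζ < α < ω < μ.
So λ < μ; μ is the larger of the two.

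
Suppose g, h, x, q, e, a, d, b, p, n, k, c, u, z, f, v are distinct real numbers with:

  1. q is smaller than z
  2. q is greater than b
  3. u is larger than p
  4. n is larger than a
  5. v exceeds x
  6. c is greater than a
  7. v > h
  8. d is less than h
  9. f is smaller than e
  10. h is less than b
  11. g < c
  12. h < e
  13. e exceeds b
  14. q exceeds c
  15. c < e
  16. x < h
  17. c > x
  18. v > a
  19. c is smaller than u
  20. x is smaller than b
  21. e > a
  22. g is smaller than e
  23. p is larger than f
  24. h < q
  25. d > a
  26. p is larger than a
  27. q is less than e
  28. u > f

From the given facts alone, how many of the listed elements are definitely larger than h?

From h the given relations immediately reach b, v, q, e.
From those, z — 5 in total.
Nothing else is reachable above h; 5 in all.

5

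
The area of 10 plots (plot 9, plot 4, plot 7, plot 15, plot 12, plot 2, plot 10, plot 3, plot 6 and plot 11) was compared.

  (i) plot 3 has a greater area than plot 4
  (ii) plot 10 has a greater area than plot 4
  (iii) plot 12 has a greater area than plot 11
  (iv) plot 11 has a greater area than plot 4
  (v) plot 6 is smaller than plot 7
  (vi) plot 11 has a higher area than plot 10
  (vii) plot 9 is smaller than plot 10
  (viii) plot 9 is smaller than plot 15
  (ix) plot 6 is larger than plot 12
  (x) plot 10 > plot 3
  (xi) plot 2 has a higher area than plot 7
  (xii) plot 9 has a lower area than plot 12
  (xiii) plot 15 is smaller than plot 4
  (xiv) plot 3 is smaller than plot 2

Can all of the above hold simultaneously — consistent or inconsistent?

consistent

The single ordering plot 9 < plot 15 < plot 4 < plot 3 < plot 10 < plot 11 < plot 12 < plot 6 < plot 7 < plot 2 satisfies every listed relation, so no contradiction arises.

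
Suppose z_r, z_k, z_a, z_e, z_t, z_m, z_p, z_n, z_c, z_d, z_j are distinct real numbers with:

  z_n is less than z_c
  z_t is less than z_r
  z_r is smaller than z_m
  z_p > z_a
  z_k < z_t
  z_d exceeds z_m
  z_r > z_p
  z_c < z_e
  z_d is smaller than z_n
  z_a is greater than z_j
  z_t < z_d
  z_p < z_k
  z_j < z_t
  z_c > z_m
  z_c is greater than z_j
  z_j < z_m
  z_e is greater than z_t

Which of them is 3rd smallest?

The consecutive relations fix a unique order: z_j < z_a < z_p < z_k < z_t < z_r < z_m < z_d < z_n < z_c < z_e.
Counting 3 from the smallest end gives z_p.

z_p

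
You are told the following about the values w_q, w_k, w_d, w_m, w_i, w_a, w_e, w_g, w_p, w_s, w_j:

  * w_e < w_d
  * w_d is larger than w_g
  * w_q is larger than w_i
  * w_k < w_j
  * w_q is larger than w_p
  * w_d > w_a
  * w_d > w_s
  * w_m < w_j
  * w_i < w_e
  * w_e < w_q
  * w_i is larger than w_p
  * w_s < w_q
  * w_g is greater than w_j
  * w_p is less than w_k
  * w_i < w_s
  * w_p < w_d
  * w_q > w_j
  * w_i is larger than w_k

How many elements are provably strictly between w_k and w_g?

1

The relations place w_k below w_g. An element lies strictly between them when it is forced above w_k and also forced below w_g.
Above w_k: {w_i, w_e, w_s, w_j, w_d, w_q}. Below w_g: {w_p, w_m, w_j}.
Intersection: {w_j} — 1.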